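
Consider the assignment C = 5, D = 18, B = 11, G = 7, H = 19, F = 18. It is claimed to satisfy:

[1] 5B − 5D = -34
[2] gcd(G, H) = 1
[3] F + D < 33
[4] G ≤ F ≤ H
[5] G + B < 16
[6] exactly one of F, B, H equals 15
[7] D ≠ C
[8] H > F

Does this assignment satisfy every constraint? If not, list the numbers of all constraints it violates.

Constraints 1, 3, 5, and 6 do not hold.

[1] 5B − 5D = 5(11) − 5(18) = -35, not -34  false
[2] gcd(7, 19) = 1  true
[3] F + D = 18 + 18 = 36; 36 ≥ 33, bound 33 not met  false
[4] values 7 ≤ 18 ≤ 19  true
[5] G + B = 7 + 11 = 18; 18 ≥ 16, bound 16 not met  false
[6] F=18, B=11, H=19; 0 of them equal 15, not exactly one  false
[7] D = 18, C = 5; distinct  true
[8] H = 19, F = 18; 19 > 18  true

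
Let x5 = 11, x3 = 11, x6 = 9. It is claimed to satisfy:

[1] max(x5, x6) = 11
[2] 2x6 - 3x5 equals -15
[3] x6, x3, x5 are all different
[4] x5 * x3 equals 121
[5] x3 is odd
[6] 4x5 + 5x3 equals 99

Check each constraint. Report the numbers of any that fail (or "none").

[1] max(11, 9) = 11  OK
[2] 2x6 - 3x5 = 2(9) - 3(11) = -15  OK
[3] x3 = x5 = 11, not all different  FAIL
[4] x5 * x3 = 11 * 11 = 121  OK
[5] x3 = 11 is odd  OK
[6] 4x5 + 5x3 = 4(11) + 5(11) = 99  OK

The assignment fails constraint 3.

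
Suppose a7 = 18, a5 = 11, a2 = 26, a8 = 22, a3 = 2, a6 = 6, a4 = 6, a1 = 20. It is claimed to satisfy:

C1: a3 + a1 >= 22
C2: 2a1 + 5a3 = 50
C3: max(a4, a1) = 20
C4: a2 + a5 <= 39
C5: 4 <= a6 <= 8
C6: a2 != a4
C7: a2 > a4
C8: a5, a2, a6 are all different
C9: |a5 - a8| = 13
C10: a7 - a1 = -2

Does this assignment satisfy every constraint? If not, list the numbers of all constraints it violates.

C1: a3 + a1 = 2 + 20 = 22; 22 ≥ 22  true
C2: 2a1 + 5a3 = 2(20) + 5(2) = 50  true
C3: max(6, 20) = 20  true
C4: a2 + a5 = 26 + 11 = 37; 37 ≤ 39  true
C5: a6 = 6 lies in [4, 8]  true
C6: a2 = 26, a4 = 6; distinct  true
C7: a2 = 26, a4 = 6; 26 > 6  true
C8: values 11, 26, 6 are pairwise distinct  true
C9: |11 - 22| = 11, not 13  false
C10: a7 - a1 = 18 - 20 = -2  true

Violated: 9.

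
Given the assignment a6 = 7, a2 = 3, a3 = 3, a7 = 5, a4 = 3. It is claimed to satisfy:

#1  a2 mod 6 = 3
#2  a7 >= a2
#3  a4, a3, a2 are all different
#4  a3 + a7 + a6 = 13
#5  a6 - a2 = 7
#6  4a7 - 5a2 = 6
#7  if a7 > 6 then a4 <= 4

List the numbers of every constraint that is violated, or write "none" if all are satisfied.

#1 3 mod 6 = 3 — holds.
#2 a7 = 5, a2 = 3; 5 ≥ 3 — holds.
#3 a4 = a3 = 3, not all different — does not hold.
#4 a3 + a7 + a6 = 3 + 5 + 7 = 15, not 13 — does not hold.
#5 a6 - a2 = 7 - 3 = 4, not 7 — does not hold.
#6 4a7 - 5a2 = 4(5) - 5(3) = 5, not 6 — does not hold.
#7 a7 = 5, not > 6; antecedent false, conditional vacuously true — holds.

Constraints 3, 4, 5, 6 are violated.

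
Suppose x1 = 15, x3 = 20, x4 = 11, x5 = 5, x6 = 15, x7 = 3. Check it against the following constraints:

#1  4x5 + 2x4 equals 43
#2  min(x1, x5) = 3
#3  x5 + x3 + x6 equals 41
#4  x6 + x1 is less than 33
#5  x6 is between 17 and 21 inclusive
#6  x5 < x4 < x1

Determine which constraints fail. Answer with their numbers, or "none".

Constraints 1, 2, 3, 5 are violated.

#1 4x5 + 2x4 = 4(5) + 2(11) = 42, not 43 — fails.
#2 min(15, 5) = 5, not 3 — fails.
#3 x5 + x3 + x6 = 5 + 20 + 15 = 40, not 41 — fails.
#4 x6 + x1 = 15 + 15 = 30; 30 < 33 — holds.
#5 x6 = 15 is outside [17, 21] — fails.
#6 values 5 < 11 < 15 — holds.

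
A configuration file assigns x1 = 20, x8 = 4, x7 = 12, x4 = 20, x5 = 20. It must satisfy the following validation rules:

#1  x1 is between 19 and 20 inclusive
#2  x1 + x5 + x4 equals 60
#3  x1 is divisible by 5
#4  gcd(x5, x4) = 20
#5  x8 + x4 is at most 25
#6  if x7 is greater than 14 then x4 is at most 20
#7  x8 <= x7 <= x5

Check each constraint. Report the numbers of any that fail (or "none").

The assignment satisfies every constraint.

#1 x1 = 20 lies in [19, 20] — holds.
#2 x1 + x5 + x4 = 20 + 20 + 20 = 60 — holds.
#3 20 / 5 = 4, so 5 divides 20 — holds.
#4 gcd(20, 20) = 20 — holds.
#5 x8 + x4 = 4 + 20 = 24; 24 ≤ 25 — holds.
#6 x7 = 12, not > 14; antecedent false, conditional vacuously true — holds.
#7 values 4 <= 12 <= 20 — holds.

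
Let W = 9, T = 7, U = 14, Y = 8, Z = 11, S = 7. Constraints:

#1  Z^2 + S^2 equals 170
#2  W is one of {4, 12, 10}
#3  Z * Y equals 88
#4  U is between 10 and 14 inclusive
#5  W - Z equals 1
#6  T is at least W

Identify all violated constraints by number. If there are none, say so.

Violated: 2, 5, 6.

#1 Z^2 + S^2 = 11^2 + 7^2 = 121 + 49 = 170  holds
#2 W = 9 is not in {4, 12, 10}  fails
#3 Z * Y = 11 * 8 = 88  holds
#4 U = 14 lies in [10, 14]  holds
#5 W - Z = 9 - 11 = -2, not 1  fails
#6 T = 7, W = 9; 7 < 9 (want ≥)  fails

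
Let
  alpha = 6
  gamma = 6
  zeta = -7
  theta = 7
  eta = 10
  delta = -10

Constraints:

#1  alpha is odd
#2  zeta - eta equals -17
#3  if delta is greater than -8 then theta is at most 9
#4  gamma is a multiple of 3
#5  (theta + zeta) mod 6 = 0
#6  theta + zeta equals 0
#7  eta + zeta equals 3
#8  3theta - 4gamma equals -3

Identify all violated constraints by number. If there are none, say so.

#1 alpha = 6 is even — violated.
#2 zeta - eta = -7 - 10 = -17 — OK.
#3 delta = -10, not > -8; antecedent false, conditional vacuously true — OK.
#4 6 / 3 = 2, so 3 divides 6 — OK.
#5 theta + zeta = 0; 0 mod 6 = 0 — OK.
#6 theta + zeta = 7 + (-7) = 0 — OK.
#7 eta + zeta = 10 + (-7) = 3 — OK.
#8 3theta - 4gamma = 3(7) - 4(6) = -3 — OK.

The assignment fails constraint 1.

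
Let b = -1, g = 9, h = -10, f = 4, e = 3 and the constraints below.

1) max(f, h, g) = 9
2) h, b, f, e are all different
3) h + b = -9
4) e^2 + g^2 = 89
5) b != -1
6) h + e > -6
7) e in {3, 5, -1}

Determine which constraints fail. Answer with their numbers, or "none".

Constraints 3, 4, 5, and 6 do not hold.

1) max(4, -10, 9) = 9  ✓
2) values -10, -1, 4, 3 are pairwise distinct  ✓
3) h + b = -10 + (-1) = -11, not -9  ✗
4) e^2 + g^2 = 3^2 + 9^2 = 9 + 81 = 90, not 89  ✗
5) b = -1, but -1 is required to differ  ✗
6) h + e = -10 + 3 = -7; -7 ≤ -6, bound -6 not met  ✗
7) e = 3 is in {3, 5, -1}  ✓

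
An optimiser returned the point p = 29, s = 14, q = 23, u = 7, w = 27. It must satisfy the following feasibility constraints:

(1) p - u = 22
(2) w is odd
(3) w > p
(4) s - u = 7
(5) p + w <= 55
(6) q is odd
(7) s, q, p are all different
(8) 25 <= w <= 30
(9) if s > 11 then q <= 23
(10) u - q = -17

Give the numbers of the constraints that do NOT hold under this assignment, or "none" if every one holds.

The assignment fails constraints 3, 5, and 10.

(1) p - u = 29 - 7 = 22  ✔
(2) w = 27 is odd  ✔
(3) w = 27, p = 29; 27 ≤ 29 (want >)  ✘
(4) s - u = 14 - 7 = 7  ✔
(5) p + w = 29 + 27 = 56; 56 > 55, bound 55 not met  ✘
(6) q = 23 is odd  ✔
(7) values 14, 23, 29 are pairwise distinct  ✔
(8) w = 27 lies in [25, 30]  ✔
(9) s = 14 > 11, so we need q ≤ 23; q = 23 ≤ 23  ✔
(10) u - q = 7 - 23 = -16, not -17  ✘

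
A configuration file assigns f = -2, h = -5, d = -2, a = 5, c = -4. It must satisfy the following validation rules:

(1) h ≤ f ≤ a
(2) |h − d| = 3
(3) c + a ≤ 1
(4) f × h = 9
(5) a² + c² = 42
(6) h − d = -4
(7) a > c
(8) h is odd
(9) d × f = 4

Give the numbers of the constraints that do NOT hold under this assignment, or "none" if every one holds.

Constraints 4, 5, and 6 are violated.

(1) values -5 ≤ -2 ≤ 5 — satisfied.
(2) |-5 − (-2)| = 3 — satisfied.
(3) c + a = -4 + 5 = 1; 1 ≤ 1 — satisfied.
(4) f × h = -2 × (-5) = 10, not 9 — violated.
(5) a² + c² = 5² + (-4)² = 25 + 16 = 41, not 42 — violated.
(6) h − d = -5 − (-2) = -3, not -4 — violated.
(7) a = 5, c = -4; 5 > -4 — satisfied.
(8) h = -5 is odd — satisfied.
(9) d × f = -2 × (-2) = 4 — satisfied.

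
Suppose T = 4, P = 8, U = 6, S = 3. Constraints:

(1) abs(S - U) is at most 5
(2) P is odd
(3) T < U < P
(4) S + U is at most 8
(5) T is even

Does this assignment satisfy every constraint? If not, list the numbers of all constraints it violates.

Constraints 2 and 4 are violated.

(1) abs(3 - 6) = 3; 3 ≤ 5 — holds.
(2) P = 8 is even — does not hold.
(3) values 4 < 6 < 8 — holds.
(4) S + U = 3 + 6 = 9; 9 > 8, bound 8 not met — does not hold.
(5) T = 4 is even — holds.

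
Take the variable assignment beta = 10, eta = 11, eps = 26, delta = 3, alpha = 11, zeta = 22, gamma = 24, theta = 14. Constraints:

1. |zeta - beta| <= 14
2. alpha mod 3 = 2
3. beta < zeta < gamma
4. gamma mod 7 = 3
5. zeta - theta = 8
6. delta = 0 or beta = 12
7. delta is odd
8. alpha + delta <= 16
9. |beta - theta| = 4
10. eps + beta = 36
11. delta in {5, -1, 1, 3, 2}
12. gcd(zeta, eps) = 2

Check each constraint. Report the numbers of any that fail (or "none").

The assignment fails constraint 6.

1. |22 - 10| = 12; 12 ≤ 14 — holds.
2. 11 mod 3 = 2 — holds.
3. values 10 < 22 < 24 — holds.
4. 24 mod 7 = 3 — holds.
5. zeta - theta = 22 - 14 = 8 — holds.
6. delta = 3 ≠ 0 and beta = 10 ≠ 12; both disjuncts false — does not hold.
7. delta = 3 is odd — holds.
8. alpha + delta = 11 + 3 = 14; 14 ≤ 16 — holds.
9. |10 - 14| = 4 — holds.
10. eps + beta = 26 + 10 = 36 — holds.
11. delta = 3 is in {5, -1, 1, 3, 2} — holds.
12. gcd(22, 26) = 2 — holds.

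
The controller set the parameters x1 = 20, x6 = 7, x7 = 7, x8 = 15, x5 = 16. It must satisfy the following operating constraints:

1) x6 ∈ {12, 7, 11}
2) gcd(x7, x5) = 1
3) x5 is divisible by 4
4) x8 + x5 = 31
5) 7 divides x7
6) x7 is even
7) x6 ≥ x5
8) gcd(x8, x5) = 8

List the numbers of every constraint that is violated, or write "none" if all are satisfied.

Constraints 6, 7, and 8 are violated.

1) x6 = 7 is in {12, 7, 11} — holds.
2) gcd(7, 16) = 1 — holds.
3) 16 / 4 = 4, so 4 divides 16 — holds.
4) x8 + x5 = 15 + 16 = 31 — holds.
5) 7 / 7 = 1, so 7 divides 7 — holds.
6) x7 = 7 is odd — fails.
7) x6 = 7, x5 = 16; 7 < 16 (want ≥) — fails.
8) gcd(15, 16) = 1, not 8 — fails.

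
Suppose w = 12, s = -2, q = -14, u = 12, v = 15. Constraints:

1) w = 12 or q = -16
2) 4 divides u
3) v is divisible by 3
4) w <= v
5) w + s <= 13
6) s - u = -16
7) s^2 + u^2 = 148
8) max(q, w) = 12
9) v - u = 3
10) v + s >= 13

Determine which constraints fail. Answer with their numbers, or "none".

1) w = 12 = 12 (first disjunct) — holds.
2) 12 / 4 = 3, so 4 divides 12 — holds.
3) 15 / 3 = 5, so 3 divides 15 — holds.
4) w = 12, v = 15; 12 ≤ 15 — holds.
5) w + s = 12 + (-2) = 10; 10 ≤ 13 — holds.
6) s - u = -2 - 12 = -14, not -16 — does not hold.
7) s^2 + u^2 = (-2)^2 + 12^2 = 4 + 144 = 148 — holds.
8) max(-14, 12) = 12 — holds.
9) v - u = 15 - 12 = 3 — holds.
10) v + s = 15 + (-2) = 13; 13 ≥ 13 — holds.

Violated: 6.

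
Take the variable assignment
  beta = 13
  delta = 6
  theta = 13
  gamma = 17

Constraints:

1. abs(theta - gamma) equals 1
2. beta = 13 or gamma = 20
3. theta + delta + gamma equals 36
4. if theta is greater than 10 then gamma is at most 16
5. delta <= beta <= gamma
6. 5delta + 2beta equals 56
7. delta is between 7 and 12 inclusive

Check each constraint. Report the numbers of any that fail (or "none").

1. abs(13 - 17) = 4, not 1  ✗
2. beta = 13 = 13 (first disjunct)  ✓
3. theta + delta + gamma = 13 + 6 + 17 = 36  ✓
4. theta = 13 > 10, so we need gamma ≤ 16; but gamma = 17 > 16  ✗
5. values 6 <= 13 <= 17  ✓
6. 5delta + 2beta = 5(6) + 2(13) = 56  ✓
7. delta = 6 is outside [7, 12]  ✗

No — constraints 1, 4, and 7 are not satisfied.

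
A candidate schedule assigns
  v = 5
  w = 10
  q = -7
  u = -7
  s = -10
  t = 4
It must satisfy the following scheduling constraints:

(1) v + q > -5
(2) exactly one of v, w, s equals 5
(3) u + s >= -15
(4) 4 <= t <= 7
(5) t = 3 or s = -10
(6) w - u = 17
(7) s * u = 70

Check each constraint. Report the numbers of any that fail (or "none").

(1) v + q = 5 + (-7) = -2; -2 > -5  holds
(2) v=5, w=10, s=-10; 1 of them equals 5  holds
(3) u + s = -7 + (-10) = -17; -17 < -15, bound -15 not met  fails
(4) t = 4 lies in [4, 7]  holds
(5) t = 4 ≠ 3, but s = -10 = -10 (second disjunct)  holds
(6) w - u = 10 - (-7) = 17  holds
(7) s * u = -10 * (-7) = 70  holds

The assignment fails constraint 3.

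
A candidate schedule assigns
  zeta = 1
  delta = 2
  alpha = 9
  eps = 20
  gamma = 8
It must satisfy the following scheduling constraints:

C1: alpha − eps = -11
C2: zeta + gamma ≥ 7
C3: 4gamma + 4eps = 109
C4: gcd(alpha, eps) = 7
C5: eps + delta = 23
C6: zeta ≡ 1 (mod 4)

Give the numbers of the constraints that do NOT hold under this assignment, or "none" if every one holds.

Constraints 3, 4, 5 are violated.

C1: alpha − eps = 9 − 20 = -11 — satisfied.
C2: zeta + gamma = 1 + 8 = 9; 9 ≥ 7 — satisfied.
C3: 4gamma + 4eps = 4(8) + 4(20) = 112, not 109 — violated.
C4: gcd(9, 20) = 1, not 7 — violated.
C5: eps + delta = 20 + 2 = 22, not 23 — violated.
C6: 1 mod 4 = 1 — satisfied.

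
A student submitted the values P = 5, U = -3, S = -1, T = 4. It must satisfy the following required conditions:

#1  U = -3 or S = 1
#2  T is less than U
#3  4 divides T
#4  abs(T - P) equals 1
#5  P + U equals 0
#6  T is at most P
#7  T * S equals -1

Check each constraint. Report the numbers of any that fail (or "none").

#1 U = -3 = -3 (first disjunct) — satisfied.
#2 T = 4, U = -3; 4 ≥ -3 (want <) — violated.
#3 4 / 4 = 1, so 4 divides 4 — satisfied.
#4 abs(4 - 5) = 1 — satisfied.
#5 P + U = 5 + (-3) = 2, not 0 — violated.
#6 T = 4, P = 5; 4 ≤ 5 — satisfied.
#7 T * S = 4 * (-1) = -4, not -1 — violated.

Violated: 2, 5, and 7.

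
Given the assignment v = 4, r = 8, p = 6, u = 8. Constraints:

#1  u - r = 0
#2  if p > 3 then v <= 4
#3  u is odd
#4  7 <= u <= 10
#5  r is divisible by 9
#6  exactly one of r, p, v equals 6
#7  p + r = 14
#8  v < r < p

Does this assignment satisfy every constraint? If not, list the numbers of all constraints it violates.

Constraints 3, 5, 8 are violated.

#1 u - r = 8 - 8 = 0 — satisfied.
#2 p = 6 > 3, so we need v ≤ 4; v = 4 ≤ 4 — satisfied.
#3 u = 8 is even — violated.
#4 u = 8 lies in [7, 10] — satisfied.
#5 8 = 9*0 + 8, so 9 does not divide 8 — violated.
#6 r=8, p=6, v=4; 1 of them equals 6 — satisfied.
#7 p + r = 6 + 8 = 14 — satisfied.
#8 values 4, 8, 6; r = 8 is not < p = 6 — violated.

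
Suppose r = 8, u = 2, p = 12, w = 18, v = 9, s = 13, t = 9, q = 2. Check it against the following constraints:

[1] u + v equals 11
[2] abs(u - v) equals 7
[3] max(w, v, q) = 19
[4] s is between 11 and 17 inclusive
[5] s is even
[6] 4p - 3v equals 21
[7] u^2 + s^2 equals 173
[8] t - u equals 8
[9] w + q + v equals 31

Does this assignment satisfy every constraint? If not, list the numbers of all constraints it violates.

[1] u + v = 2 + 9 = 11  yes
[2] abs(2 - 9) = 7  yes
[3] max(18, 9, 2) = 18, not 19  no
[4] s = 13 lies in [11, 17]  yes
[5] s = 13 is odd  no
[6] 4p - 3v = 4(12) - 3(9) = 21  yes
[7] u^2 + s^2 = 2^2 + 13^2 = 4 + 169 = 173  yes
[8] t - u = 9 - 2 = 7, not 8  no
[9] w + q + v = 18 + 2 + 9 = 29, not 31  no

Violated: 3, 5, 8, 9.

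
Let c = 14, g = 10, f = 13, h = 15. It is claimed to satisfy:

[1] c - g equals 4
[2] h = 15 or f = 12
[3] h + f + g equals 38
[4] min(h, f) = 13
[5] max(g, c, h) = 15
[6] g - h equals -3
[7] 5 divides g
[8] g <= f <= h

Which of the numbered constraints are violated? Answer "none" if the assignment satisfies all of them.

[1] c - g = 14 - 10 = 4 — holds.
[2] h = 15 = 15 (first disjunct) — holds.
[3] h + f + g = 15 + 13 + 10 = 38 — holds.
[4] min(15, 13) = 13 — holds.
[5] max(10, 14, 15) = 15 — holds.
[6] g - h = 10 - 15 = -5, not -3 — does not hold.
[7] 10 / 5 = 2, so 5 divides 10 — holds.
[8] values 10 <= 13 <= 15 — holds.

The assignment fails constraint 6.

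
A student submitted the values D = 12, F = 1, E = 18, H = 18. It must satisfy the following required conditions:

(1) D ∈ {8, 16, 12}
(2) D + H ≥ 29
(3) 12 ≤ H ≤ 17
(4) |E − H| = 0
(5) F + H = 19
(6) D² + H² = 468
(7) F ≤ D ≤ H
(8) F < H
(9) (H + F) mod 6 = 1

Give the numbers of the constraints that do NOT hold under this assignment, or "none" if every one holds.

(1) D = 12 is in {8, 16, 12}  holds
(2) D + H = 12 + 18 = 30; 30 ≥ 29  holds
(3) H = 18 is outside [12, 17]  fails
(4) |18 − 18| = 0  holds
(5) F + H = 1 + 18 = 19  holds
(6) D² + H² = 12² + 18² = 144 + 324 = 468  holds
(7) values 1 ≤ 12 ≤ 18  holds
(8) F = 1, H = 18; 1 < 18  holds
(9) H + F = 19; 19 mod 6 = 1  holds

The assignment fails constraint 3.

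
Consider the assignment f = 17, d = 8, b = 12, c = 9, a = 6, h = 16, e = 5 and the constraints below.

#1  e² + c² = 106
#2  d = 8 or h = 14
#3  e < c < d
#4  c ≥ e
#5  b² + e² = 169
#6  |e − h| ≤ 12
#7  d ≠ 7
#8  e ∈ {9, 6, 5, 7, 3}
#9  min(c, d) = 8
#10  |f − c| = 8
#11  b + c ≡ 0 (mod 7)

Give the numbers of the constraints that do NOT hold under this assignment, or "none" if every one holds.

#1 e² + c² = 5² + 9² = 25 + 81 = 106 — satisfied.
#2 d = 8 = 8 (first disjunct) — satisfied.
#3 values 5, 9, 8; c = 9 is not < d = 8 — violated.
#4 c = 9, e = 5; 9 ≥ 5 — satisfied.
#5 b² + e² = 12² + 5² = 144 + 25 = 169 — satisfied.
#6 |5 − 16| = 11; 11 ≤ 12 — satisfied.
#7 d = 8, and 8 ≠ 7 — satisfied.
#8 e = 5 is in {9, 6, 5, 7, 3} — satisfied.
#9 min(9, 8) = 8 — satisfied.
#10 |17 − 9| = 8 — satisfied.
#11 b + c = 21; 21 mod 7 = 0 — satisfied.

The assignment fails constraint 3.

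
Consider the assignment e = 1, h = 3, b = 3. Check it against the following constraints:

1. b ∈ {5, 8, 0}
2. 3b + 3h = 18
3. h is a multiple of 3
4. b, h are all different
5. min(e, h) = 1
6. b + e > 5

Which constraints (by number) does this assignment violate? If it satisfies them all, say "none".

Constraints 1, 4, and 6 are violated.

1. b = 3 is not in {5, 8, 0}  fails
2. 3b + 3h = 3(3) + 3(3) = 18  holds
3. 3 / 3 = 1, so 3 divides 3  holds
4. b = h = 3, not all different  fails
5. min(1, 3) = 1  holds
6. b + e = 3 + 1 = 4; 4 ≤ 5, bound 5 not met  fails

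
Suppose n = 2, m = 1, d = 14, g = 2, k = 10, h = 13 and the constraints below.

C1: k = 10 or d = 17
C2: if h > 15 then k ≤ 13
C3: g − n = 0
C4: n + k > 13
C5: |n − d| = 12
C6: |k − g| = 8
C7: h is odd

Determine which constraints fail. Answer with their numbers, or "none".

The assignment fails constraint 4.

C1: k = 10 = 10 (first disjunct)  ✓
C2: h = 13, not > 15; antecedent false, conditional vacuously true  ✓
C3: g − n = 2 − 2 = 0  ✓
C4: n + k = 2 + 10 = 12; 12 ≤ 13, bound 13 not met  ✗
C5: |2 − 14| = 12  ✓
C6: |10 − 2| = 8  ✓
C7: h = 13 is odd  ✓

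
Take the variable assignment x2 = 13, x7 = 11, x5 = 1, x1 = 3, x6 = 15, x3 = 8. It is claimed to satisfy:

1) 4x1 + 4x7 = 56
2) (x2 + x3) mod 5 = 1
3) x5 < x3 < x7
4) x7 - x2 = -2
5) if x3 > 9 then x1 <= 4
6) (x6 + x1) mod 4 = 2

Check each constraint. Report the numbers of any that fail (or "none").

1) 4x1 + 4x7 = 4(3) + 4(11) = 56 — holds.
2) x2 + x3 = 21; 21 mod 5 = 1 — holds.
3) values 1 < 8 < 11 — holds.
4) x7 - x2 = 11 - 13 = -2 — holds.
5) x3 = 8, not > 9; antecedent false, conditional vacuously true — holds.
6) x6 + x1 = 18; 18 mod 4 = 2 — holds.

None — every constraint holds.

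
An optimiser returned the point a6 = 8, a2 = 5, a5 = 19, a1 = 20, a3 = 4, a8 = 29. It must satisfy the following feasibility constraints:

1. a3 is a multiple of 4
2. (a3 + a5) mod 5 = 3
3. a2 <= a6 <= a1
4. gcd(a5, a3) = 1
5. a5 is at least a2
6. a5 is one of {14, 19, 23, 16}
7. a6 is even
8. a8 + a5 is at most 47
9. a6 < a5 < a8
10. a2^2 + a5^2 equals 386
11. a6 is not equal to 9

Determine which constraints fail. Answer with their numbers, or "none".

1. 4 / 4 = 1, so 4 divides 4  ✓
2. a3 + a5 = 23; 23 mod 5 = 3  ✓
3. values 5 <= 8 <= 20  ✓
4. gcd(19, 4) = 1  ✓
5. a5 = 19, a2 = 5; 19 ≥ 5  ✓
6. a5 = 19 is in {14, 19, 23, 16}  ✓
7. a6 = 8 is even  ✓
8. a8 + a5 = 29 + 19 = 48; 48 > 47, bound 47 not met  ✗
9. values 8 < 19 < 29  ✓
10. a2^2 + a5^2 = 5^2 + 19^2 = 25 + 361 = 386  ✓
11. a6 = 8, and 8 ≠ 9  ✓

Violated: 8.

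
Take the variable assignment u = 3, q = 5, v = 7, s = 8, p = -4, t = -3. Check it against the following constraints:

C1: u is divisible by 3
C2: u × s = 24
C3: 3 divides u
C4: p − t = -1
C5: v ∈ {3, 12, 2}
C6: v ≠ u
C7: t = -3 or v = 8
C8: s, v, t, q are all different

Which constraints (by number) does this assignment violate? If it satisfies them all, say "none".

No — constraint 5 is not satisfied.

C1: 3 / 3 = 1, so 3 divides 3 — holds.
C2: u × s = 3 × 8 = 24 — holds.
C3: 3 / 3 = 1, so 3 divides 3 — holds.
C4: p − t = -4 − (-3) = -1 — holds.
C5: v = 7 is not in {3, 12, 2} — does not hold.
C6: v = 7, u = 3; distinct — holds.
C7: t = -3 = -3 (first disjunct) — holds.
C8: values 8, 7, -3, 5 are pairwise distinct — holds.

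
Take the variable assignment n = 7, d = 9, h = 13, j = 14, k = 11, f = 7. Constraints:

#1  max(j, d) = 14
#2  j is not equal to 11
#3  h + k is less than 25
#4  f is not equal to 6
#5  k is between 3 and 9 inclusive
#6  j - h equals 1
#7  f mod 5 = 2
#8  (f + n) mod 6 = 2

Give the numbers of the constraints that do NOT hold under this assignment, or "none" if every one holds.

Violated: 5.

#1 max(14, 9) = 14 — holds.
#2 j = 14, and 14 ≠ 11 — holds.
#3 h + k = 13 + 11 = 24; 24 < 25 — holds.
#4 f = 7, and 7 ≠ 6 — holds.
#5 k = 11 is outside [3, 9] — does not hold.
#6 j - h = 14 - 13 = 1 — holds.
#7 7 mod 5 = 2 — holds.
#8 f + n = 14; 14 mod 6 = 2 — holds.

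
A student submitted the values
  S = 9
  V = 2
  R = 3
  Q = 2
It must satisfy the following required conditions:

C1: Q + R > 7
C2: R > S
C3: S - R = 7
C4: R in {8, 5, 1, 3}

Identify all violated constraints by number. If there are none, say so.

C1: Q + R = 2 + 3 = 5; 5 ≤ 7, bound 7 not met  no
C2: R = 3, S = 9; 3 ≤ 9 (want >)  no
C3: S - R = 9 - 3 = 6, not 7  no
C4: R = 3 is in {8, 5, 1, 3}  yes

Constraints 1, 2, and 3 do not hold.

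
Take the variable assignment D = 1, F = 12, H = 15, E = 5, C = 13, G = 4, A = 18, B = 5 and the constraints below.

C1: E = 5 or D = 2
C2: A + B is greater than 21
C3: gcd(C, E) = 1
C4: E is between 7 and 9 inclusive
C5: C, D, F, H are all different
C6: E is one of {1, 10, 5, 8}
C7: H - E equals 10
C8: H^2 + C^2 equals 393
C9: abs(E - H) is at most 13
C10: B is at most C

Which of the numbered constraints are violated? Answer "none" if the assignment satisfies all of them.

Constraints 4 and 8 do not hold.

C1: E = 5 = 5 (first disjunct)  OK
C2: A + B = 18 + 5 = 23; 23 > 21  OK
C3: gcd(13, 5) = 1  OK
C4: E = 5 is outside [7, 9]  FAIL
C5: values 13, 1, 12, 15 are pairwise distinct  OK
C6: E = 5 is in {1, 10, 5, 8}  OK
C7: H - E = 15 - 5 = 10  OK
C8: H^2 + C^2 = 15^2 + 13^2 = 225 + 169 = 394, not 393  FAIL
C9: abs(5 - 15) = 10; 10 ≤ 13  OK
C10: B = 5, C = 13; 5 ≤ 13  OK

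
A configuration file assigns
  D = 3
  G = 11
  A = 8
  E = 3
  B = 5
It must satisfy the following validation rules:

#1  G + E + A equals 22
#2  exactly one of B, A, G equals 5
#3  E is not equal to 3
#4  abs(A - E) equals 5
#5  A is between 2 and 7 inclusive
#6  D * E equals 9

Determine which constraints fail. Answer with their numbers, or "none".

#1 G + E + A = 11 + 3 + 8 = 22 — OK.
#2 B=5, A=8, G=11; 1 of them equals 5 — OK.
#3 E = 3, but 3 is required to differ — violated.
#4 abs(8 - 3) = 5 — OK.
#5 A = 8 is outside [2, 7] — violated.
#6 D * E = 3 * 3 = 9 — OK.

The assignment fails constraints 3 and 5.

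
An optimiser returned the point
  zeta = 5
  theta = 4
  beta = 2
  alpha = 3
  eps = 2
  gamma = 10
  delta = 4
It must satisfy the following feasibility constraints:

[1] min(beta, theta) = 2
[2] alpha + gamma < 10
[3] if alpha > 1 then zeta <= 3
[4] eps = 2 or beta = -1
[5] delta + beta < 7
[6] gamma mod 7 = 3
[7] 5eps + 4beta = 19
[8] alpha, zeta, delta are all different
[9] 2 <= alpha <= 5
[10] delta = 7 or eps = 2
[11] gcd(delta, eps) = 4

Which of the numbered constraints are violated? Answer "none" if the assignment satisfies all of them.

[1] min(2, 4) = 2  ✓
[2] alpha + gamma = 3 + 10 = 13; 13 ≥ 10, bound 10 not met  ✗
[3] alpha = 3 > 1, so we need zeta ≤ 3; but zeta = 5 > 3  ✗
[4] eps = 2 = 2 (first disjunct)  ✓
[5] delta + beta = 4 + 2 = 6; 6 < 7  ✓
[6] 10 mod 7 = 3  ✓
[7] 5eps + 4beta = 5(2) + 4(2) = 18, not 19  ✗
[8] values 3, 5, 4 are pairwise distinct  ✓
[9] alpha = 3 lies in [2, 5]  ✓
[10] delta = 4 ≠ 7, but eps = 2 = 2 (second disjunct)  ✓
[11] gcd(4, 2) = 2, not 4  ✗

The assignment fails constraints 2, 3, 7, and 11.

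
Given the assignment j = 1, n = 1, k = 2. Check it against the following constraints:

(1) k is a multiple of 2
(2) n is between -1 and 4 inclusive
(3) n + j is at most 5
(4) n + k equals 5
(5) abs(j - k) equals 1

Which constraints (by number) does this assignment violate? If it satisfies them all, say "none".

(1) 2 / 2 = 1, so 2 divides 2  true
(2) n = 1 lies in [-1, 4]  true
(3) n + j = 1 + 1 = 2; 2 ≤ 5  true
(4) n + k = 1 + 2 = 3, not 5  false
(5) abs(1 - 2) = 1  true

Constraint 4 does not hold.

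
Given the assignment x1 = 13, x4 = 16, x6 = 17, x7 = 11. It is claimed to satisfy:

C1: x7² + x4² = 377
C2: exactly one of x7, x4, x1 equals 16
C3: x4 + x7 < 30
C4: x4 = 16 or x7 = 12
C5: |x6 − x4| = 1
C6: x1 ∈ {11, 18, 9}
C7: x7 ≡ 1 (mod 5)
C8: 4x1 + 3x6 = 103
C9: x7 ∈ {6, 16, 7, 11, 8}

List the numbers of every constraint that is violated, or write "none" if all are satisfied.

Constraint 6 is violated.

C1: x7² + x4² = 11² + 16² = 121 + 256 = 377 — OK.
C2: x7=11, x4=16, x1=13; 1 of them equals 16 — OK.
C3: x4 + x7 = 16 + 11 = 27; 27 < 30 — OK.
C4: x4 = 16 = 16 (first disjunct) — OK.
C5: |17 − 16| = 1 — OK.
C6: x1 = 13 is not in {11, 18, 9} — violated.
C7: 11 mod 5 = 1 — OK.
C8: 4x1 + 3x6 = 4(13) + 3(17) = 103 — OK.
C9: x7 = 11 is in {6, 16, 7, 11, 8} — OK.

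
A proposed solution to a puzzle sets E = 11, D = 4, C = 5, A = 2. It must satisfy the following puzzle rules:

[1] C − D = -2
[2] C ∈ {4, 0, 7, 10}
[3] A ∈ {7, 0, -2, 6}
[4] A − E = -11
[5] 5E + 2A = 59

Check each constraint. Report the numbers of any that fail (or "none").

No — constraints 1, 2, 3, 4 are not satisfied.

[1] C − D = 5 − 4 = 1, not -2 — fails.
[2] C = 5 is not in {4, 0, 7, 10} — fails.
[3] A = 2 is not in {7, 0, -2, 6} — fails.
[4] A − E = 2 − 11 = -9, not -11 — fails.
[5] 5E + 2A = 5(11) + 2(2) = 59 — holds.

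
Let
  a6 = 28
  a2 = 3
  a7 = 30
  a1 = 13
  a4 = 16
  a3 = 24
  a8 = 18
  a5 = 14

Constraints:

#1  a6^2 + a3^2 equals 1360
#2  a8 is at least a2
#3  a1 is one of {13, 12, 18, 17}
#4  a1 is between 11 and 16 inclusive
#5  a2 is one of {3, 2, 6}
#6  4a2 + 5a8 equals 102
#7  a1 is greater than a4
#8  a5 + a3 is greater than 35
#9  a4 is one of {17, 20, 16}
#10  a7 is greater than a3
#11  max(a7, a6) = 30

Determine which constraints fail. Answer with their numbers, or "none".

#1 a6^2 + a3^2 = 28^2 + 24^2 = 784 + 576 = 1360 — satisfied.
#2 a8 = 18, a2 = 3; 18 ≥ 3 — satisfied.
#3 a1 = 13 is in {13, 12, 18, 17} — satisfied.
#4 a1 = 13 lies in [11, 16] — satisfied.
#5 a2 = 3 is in {3, 2, 6} — satisfied.
#6 4a2 + 5a8 = 4(3) + 5(18) = 102 — satisfied.
#7 a1 = 13, a4 = 16; 13 ≤ 16 (want >) — violated.
#8 a5 + a3 = 14 + 24 = 38; 38 > 35 — satisfied.
#9 a4 = 16 is in {17, 20, 16} — satisfied.
#10 a7 = 30, a3 = 24; 30 > 24 — satisfied.
#11 max(30, 28) = 30 — satisfied.

No — constraint 7 is not satisfied.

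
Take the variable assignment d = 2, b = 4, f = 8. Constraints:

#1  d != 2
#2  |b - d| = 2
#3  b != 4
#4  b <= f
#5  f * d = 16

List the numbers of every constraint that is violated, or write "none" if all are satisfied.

#1 d = 2, but 2 is required to differ — does not hold.
#2 |4 - 2| = 2 — holds.
#3 b = 4, but 4 is required to differ — does not hold.
#4 b = 4, f = 8; 4 ≤ 8 — holds.
#5 f * d = 8 * 2 = 16 — holds.

Constraints 1, 3 are violated.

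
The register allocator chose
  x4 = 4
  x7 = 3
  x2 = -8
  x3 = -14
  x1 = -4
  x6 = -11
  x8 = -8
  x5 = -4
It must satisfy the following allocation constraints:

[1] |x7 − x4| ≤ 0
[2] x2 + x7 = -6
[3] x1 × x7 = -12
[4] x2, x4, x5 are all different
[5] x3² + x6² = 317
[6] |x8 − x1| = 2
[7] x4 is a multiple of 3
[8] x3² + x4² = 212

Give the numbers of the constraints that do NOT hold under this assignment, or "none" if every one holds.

No — constraints 1, 2, 6, and 7 are not satisfied.

[1] |3 − 4| = 1; 1 > 0, exceeds bound 0 — does not hold.
[2] x2 + x7 = -8 + 3 = -5, not -6 — does not hold.
[3] x1 × x7 = -4 × 3 = -12 — holds.
[4] values -8, 4, -4 are pairwise distinct — holds.
[5] x3² + x6² = (-14)² + (-11)² = 196 + 121 = 317 — holds.
[6] |-8 − (-4)| = 4, not 2 — does not hold.
[7] 4 = 3×1 + 1, so 3 does not divide 4 — does not hold.
[8] x3² + x4² = (-14)² + 4² = 196 + 16 = 212 — holds.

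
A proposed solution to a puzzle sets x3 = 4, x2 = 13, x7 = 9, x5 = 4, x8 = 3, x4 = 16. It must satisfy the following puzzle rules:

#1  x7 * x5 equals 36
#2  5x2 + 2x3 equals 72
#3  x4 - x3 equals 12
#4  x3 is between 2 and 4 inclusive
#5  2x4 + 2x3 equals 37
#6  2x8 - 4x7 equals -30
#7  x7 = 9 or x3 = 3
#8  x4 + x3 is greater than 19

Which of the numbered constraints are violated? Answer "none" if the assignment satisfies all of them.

No — constraints 2 and 5 are not satisfied.

#1 x7 * x5 = 9 * 4 = 36  ✓
#2 5x2 + 2x3 = 5(13) + 2(4) = 73, not 72  ✗
#3 x4 - x3 = 16 - 4 = 12  ✓
#4 x3 = 4 lies in [2, 4]  ✓
#5 2x4 + 2x3 = 2(16) + 2(4) = 40, not 37  ✗
#6 2x8 - 4x7 = 2(3) - 4(9) = -30  ✓
#7 x7 = 9 = 9 (first disjunct)  ✓
#8 x4 + x3 = 16 + 4 = 20; 20 > 19  ✓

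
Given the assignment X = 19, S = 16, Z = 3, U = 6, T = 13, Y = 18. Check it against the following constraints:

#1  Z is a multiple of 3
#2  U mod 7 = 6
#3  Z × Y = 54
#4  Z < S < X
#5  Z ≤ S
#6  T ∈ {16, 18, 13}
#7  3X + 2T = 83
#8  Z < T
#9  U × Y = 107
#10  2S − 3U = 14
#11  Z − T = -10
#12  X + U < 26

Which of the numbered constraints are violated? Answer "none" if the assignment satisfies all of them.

#1 3 / 3 = 1, so 3 divides 3  true
#2 6 mod 7 = 6  true
#3 Z × Y = 3 × 18 = 54  true
#4 values 3 < 16 < 19  true
#5 Z = 3, S = 16; 3 ≤ 16  true
#6 T = 13 is in {16, 18, 13}  true
#7 3X + 2T = 3(19) + 2(13) = 83  true
#8 Z = 3, T = 13; 3 < 13  true
#9 U × Y = 6 × 18 = 108, not 107  false
#10 2S − 3U = 2(16) − 3(6) = 14  true
#11 Z − T = 3 − 13 = -10  true
#12 X + U = 19 + 6 = 25; 25 < 26  true

Constraint 9 is violated.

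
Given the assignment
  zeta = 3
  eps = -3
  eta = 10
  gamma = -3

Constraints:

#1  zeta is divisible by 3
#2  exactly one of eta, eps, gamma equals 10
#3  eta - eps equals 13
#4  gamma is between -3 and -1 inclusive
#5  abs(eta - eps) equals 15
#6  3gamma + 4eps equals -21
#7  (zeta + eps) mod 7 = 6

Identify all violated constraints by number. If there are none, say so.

#1 3 / 3 = 1, so 3 divides 3 — satisfied.
#2 eta=10, eps=-3, gamma=-3; 1 of them equals 10 — satisfied.
#3 eta - eps = 10 - (-3) = 13 — satisfied.
#4 gamma = -3 lies in [-3, -1] — satisfied.
#5 abs(10 - (-3)) = 13, not 15 — violated.
#6 3gamma + 4eps = 3(-3) + 4(-3) = -21 — satisfied.
#7 zeta + eps = 0; 0 mod 7 = 0, not 6 — violated.

No — constraints 5 and 7 are not satisfied.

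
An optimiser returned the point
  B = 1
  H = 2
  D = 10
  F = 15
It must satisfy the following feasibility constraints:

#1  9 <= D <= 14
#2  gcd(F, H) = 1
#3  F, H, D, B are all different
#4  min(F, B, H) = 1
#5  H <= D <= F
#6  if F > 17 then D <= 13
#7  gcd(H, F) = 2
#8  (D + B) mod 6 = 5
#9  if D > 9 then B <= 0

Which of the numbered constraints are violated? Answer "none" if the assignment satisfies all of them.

#1 D = 10 lies in [9, 14] — satisfied.
#2 gcd(15, 2) = 1 — satisfied.
#3 values 15, 2, 10, 1 are pairwise distinct — satisfied.
#4 min(15, 1, 2) = 1 — satisfied.
#5 values 2 <= 10 <= 15 — satisfied.
#6 F = 15, not > 17; antecedent false, conditional vacuously true — satisfied.
#7 gcd(2, 15) = 1, not 2 — violated.
#8 D + B = 11; 11 mod 6 = 5 — satisfied.
#9 D = 10 > 9, so we need B ≤ 0; but B = 1 > 0 — violated.

Constraints 7 and 9 do not hold.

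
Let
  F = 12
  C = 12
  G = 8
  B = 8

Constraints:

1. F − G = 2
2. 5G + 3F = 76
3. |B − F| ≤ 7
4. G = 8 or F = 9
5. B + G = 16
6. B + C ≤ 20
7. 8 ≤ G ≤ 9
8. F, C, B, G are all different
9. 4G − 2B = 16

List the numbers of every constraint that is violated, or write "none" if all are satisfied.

Violated: 1 and 8.

1. F − G = 12 − 8 = 4, not 2  ✘
2. 5G + 3F = 5(8) + 3(12) = 76  ✔
3. |8 − 12| = 4; 4 ≤ 7  ✔
4. G = 8 = 8 (first disjunct)  ✔
5. B + G = 8 + 8 = 16  ✔
6. B + C = 8 + 12 = 20; 20 ≤ 20  ✔
7. G = 8 lies in [8, 9]  ✔
8. F = C = 12, not all different  ✘
9. 4G − 2B = 4(8) − 2(8) = 16  ✔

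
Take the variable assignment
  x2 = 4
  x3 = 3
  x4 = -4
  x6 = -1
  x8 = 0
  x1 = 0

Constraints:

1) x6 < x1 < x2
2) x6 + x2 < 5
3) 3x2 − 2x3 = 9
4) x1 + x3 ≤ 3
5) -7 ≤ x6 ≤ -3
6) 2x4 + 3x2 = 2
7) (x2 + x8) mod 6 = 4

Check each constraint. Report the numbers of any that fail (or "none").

1) values -1 < 0 < 4  holds
2) x6 + x2 = -1 + 4 = 3; 3 < 5  holds
3) 3x2 − 2x3 = 3(4) − 2(3) = 6, not 9  fails
4) x1 + x3 = 0 + 3 = 3; 3 ≤ 3  holds
5) x6 = -1 is outside [-7, -3]  fails
6) 2x4 + 3x2 = 2(-4) + 3(4) = 4, not 2  fails
7) x2 + x8 = 4; 4 mod 6 = 4  holds

No — constraints 3, 5, 6 are not satisfied.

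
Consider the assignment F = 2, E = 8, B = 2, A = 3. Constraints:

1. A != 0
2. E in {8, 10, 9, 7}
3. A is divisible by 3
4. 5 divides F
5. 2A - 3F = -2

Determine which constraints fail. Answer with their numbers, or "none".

No — constraints 4 and 5 are not satisfied.

1. A = 3, and 3 ≠ 0  ✔
2. E = 8 is in {8, 10, 9, 7}  ✔
3. 3 / 3 = 1, so 3 divides 3  ✔
4. 2 = 5*0 + 2, so 5 does not divide 2  ✘
5. 2A - 3F = 2(3) - 3(2) = 0, not -2  ✘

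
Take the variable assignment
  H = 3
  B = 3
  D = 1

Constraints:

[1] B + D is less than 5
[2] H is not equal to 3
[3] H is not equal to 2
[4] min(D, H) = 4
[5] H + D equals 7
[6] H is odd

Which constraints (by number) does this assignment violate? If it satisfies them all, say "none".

Constraints 2, 4, and 5 are violated.

[1] B + D = 3 + 1 = 4; 4 < 5  true
[2] H = 3, but 3 is required to differ  false
[3] H = 3, and 3 ≠ 2  true
[4] min(1, 3) = 1, not 4  false
[5] H + D = 3 + 1 = 4, not 7  false
[6] H = 3 is odd  true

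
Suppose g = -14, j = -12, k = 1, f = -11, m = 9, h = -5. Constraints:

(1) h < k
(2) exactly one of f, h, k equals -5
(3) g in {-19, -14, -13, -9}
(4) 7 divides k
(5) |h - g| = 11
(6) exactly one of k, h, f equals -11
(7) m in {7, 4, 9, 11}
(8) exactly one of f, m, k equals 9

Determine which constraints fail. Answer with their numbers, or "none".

Constraints 4 and 5 do not hold.

(1) h = -5, k = 1; -5 < 1  yes
(2) f=-11, h=-5, k=1; 1 of them equals -5  yes
(3) g = -14 is in {-19, -14, -13, -9}  yes
(4) 1 = 7*0 + 1, so 7 does not divide 1  no
(5) |-5 - (-14)| = 9, not 11  no
(6) k=1, h=-5, f=-11; 1 of them equals -11  yes
(7) m = 9 is in {7, 4, 9, 11}  yes
(8) f=-11, m=9, k=1; 1 of them equals 9  yes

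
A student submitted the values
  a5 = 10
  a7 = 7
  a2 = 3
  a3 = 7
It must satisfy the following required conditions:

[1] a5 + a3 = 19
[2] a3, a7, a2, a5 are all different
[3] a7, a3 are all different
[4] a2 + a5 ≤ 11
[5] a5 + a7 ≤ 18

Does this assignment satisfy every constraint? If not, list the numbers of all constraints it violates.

Constraints 1, 2, 3, 4 are violated.

[1] a5 + a3 = 10 + 7 = 17, not 19  false
[2] a3 = a7 = 7, not all different  false
[3] a7 = a3 = 7, not all different  false
[4] a2 + a5 = 3 + 10 = 13; 13 > 11, bound 11 not met  false
[5] a5 + a7 = 10 + 7 = 17; 17 ≤ 18  true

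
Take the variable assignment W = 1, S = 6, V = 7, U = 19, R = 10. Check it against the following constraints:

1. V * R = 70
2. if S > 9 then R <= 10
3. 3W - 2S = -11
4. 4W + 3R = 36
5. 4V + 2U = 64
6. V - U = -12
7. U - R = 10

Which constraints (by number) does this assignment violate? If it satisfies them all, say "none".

1. V * R = 7 * 10 = 70 — holds.
2. S = 6, not > 9; antecedent false, conditional vacuously true — holds.
3. 3W - 2S = 3(1) - 2(6) = -9, not -11 — fails.
4. 4W + 3R = 4(1) + 3(10) = 34, not 36 — fails.
5. 4V + 2U = 4(7) + 2(19) = 66, not 64 — fails.
6. V - U = 7 - 19 = -12 — holds.
7. U - R = 19 - 10 = 9, not 10 — fails.

Constraints 3, 4, 5, and 7 do not hold.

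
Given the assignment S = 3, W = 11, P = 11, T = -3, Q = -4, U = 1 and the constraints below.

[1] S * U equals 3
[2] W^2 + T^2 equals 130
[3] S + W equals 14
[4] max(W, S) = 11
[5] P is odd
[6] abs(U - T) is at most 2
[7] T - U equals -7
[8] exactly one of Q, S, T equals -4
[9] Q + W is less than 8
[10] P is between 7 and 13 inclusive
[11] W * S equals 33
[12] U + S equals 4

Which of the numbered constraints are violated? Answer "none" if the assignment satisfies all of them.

The assignment fails constraints 6 and 7.

[1] S * U = 3 * 1 = 3  true
[2] W^2 + T^2 = 11^2 + (-3)^2 = 121 + 9 = 130  true
[3] S + W = 3 + 11 = 14  true
[4] max(11, 3) = 11  true
[5] P = 11 is odd  true
[6] abs(1 - (-3)) = 4; 4 > 2, exceeds bound 2  false
[7] T - U = -3 - 1 = -4, not -7  false
[8] Q=-4, S=3, T=-3; 1 of them equals -4  true
[9] Q + W = -4 + 11 = 7; 7 < 8  true
[10] P = 11 lies in [7, 13]  true
[11] W * S = 11 * 3 = 33  true
[12] U + S = 1 + 3 = 4  true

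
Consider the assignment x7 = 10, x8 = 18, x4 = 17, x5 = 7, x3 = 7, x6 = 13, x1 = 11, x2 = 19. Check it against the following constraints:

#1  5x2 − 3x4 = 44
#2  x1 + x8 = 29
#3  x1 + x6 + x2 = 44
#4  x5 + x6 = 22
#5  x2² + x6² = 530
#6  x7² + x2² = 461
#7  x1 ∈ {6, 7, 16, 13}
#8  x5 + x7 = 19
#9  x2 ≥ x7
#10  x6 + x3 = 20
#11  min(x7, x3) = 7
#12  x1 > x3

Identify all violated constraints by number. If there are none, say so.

#1 5x2 − 3x4 = 5(19) − 3(17) = 44  holds
#2 x1 + x8 = 11 + 18 = 29  holds
#3 x1 + x6 + x2 = 11 + 13 + 19 = 43, not 44  fails
#4 x5 + x6 = 7 + 13 = 20, not 22  fails
#5 x2² + x6² = 19² + 13² = 361 + 169 = 530  holds
#6 x7² + x2² = 10² + 19² = 100 + 361 = 461  holds
#7 x1 = 11 is not in {6, 7, 16, 13}  fails
#8 x5 + x7 = 7 + 10 = 17, not 19  fails
#9 x2 = 19, x7 = 10; 19 ≥ 10  holds
#10 x6 + x3 = 13 + 7 = 20  holds
#11 min(10, 7) = 7  holds
#12 x1 = 11, x3 = 7; 11 > 7  holds

Violated: 3, 4, 7, and 8.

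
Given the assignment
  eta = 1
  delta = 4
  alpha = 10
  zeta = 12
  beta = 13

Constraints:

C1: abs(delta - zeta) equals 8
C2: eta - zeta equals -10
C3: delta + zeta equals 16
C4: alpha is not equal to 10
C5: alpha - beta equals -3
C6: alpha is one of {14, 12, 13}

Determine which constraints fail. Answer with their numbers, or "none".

Constraints 2, 4, 6 are violated.

C1: abs(4 - 12) = 8 — holds.
C2: eta - zeta = 1 - 12 = -11, not -10 — fails.
C3: delta + zeta = 4 + 12 = 16 — holds.
C4: alpha = 10, but 10 is required to differ — fails.
C5: alpha - beta = 10 - 13 = -3 — holds.
C6: alpha = 10 is not in {14, 12, 13} — fails.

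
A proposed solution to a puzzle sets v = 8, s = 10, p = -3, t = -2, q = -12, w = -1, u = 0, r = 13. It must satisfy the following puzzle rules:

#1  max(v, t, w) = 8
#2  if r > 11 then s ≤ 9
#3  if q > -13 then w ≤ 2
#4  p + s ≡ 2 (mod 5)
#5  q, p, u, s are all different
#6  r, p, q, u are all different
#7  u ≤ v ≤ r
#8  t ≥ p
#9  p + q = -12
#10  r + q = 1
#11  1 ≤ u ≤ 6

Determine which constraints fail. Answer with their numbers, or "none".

#1 max(8, -2, -1) = 8  yes
#2 r = 13 > 11, so we need s ≤ 9; but s = 10 > 9  no
#3 q = -12 > -13, so we need w ≤ 2; w = -1 ≤ 2  yes
#4 p + s = 7; 7 mod 5 = 2  yes
#5 values -12, -3, 0, 10 are pairwise distinct  yes
#6 values 13, -3, -12, 0 are pairwise distinct  yes
#7 values 0 ≤ 8 ≤ 13  yes
#8 t = -2, p = -3; -2 ≥ -3  yes
#9 p + q = -3 + (-12) = -15, not -12  no
#10 r + q = 13 + (-12) = 1  yes
#11 u = 0 is outside [1, 6]  no

The assignment fails constraints 2, 9, and 11.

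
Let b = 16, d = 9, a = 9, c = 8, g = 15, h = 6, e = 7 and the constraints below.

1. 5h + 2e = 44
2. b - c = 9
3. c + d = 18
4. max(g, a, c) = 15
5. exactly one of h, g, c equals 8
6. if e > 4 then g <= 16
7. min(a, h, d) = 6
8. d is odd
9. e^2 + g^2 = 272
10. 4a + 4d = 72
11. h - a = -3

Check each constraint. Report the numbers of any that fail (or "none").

No — constraints 2, 3, 9 are not satisfied.

1. 5h + 2e = 5(6) + 2(7) = 44 — holds.
2. b - c = 16 - 8 = 8, not 9 — fails.
3. c + d = 8 + 9 = 17, not 18 — fails.
4. max(15, 9, 8) = 15 — holds.
5. h=6, g=15, c=8; 1 of them equals 8 — holds.
6. e = 7 > 4, so we need g ≤ 16; g = 15 ≤ 16 — holds.
7. min(9, 6, 9) = 6 — holds.
8. d = 9 is odd — holds.
9. e^2 + g^2 = 7^2 + 15^2 = 49 + 225 = 274, not 272 — fails.
10. 4a + 4d = 4(9) + 4(9) = 72 — holds.
11. h - a = 6 - 9 = -3 — holds.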